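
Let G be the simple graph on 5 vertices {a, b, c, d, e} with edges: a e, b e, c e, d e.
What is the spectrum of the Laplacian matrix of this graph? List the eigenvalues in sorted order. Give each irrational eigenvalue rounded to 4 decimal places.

[0, 1, 1, 1, 5]

With the vertex order [a, b, c, d, e], the degrees are [1, 1, 1, 1, 4], giving D = diag(1, 1, 1, 1, 4) and L = D - A. L is symmetric positive semidefinite, so every eigenvalue is real and nonnegative. The eigenvalues sum to 8, which equals trace(L) = 2|E|.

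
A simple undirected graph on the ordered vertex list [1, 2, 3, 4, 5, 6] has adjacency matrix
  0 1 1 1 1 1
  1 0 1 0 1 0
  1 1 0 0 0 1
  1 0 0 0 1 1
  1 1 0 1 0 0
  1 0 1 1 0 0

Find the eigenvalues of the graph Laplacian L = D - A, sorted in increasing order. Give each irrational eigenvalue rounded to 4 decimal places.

[0, 2.3820, 2.3820, 4.6180, 4.6180, 6]

Reading degrees in the order [1, 2, 3, 4, 5, 6] gives [5, 3, 3, 3, 3, 3]; set D = diag(5, 3, 3, 3, 3, 3) and form L = D - A. Since every row of L sums to 0, the all-ones vector is in the kernel and 0 is an eigenvalue. The single zero eigenvalue shows the graph is connected. There is one zero in the spectrum, matching the 1 component. By the matrix-tree theorem the graph has (1/6) * product of the nonzero eigenvalues = 121 spanning trees.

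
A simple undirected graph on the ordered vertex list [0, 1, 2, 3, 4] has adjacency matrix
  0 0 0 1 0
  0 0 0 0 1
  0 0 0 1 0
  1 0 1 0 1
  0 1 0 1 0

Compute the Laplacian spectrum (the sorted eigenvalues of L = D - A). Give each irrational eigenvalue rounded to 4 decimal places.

[0, 0.5188, 1, 2.3111, 4.1701]

With the vertex order [0, 1, 2, 3, 4], the degrees are [1, 1, 1, 3, 2], giving D = diag(1, 1, 1, 3, 2) and L = D - A. The multiplicity of 0 as a Laplacian eigenvalue equals the number of connected components. The single zero eigenvalue shows the graph is connected. By the matrix-tree theorem the graph has (1/5) * product of the nonzero eigenvalues = 1 spanning tree.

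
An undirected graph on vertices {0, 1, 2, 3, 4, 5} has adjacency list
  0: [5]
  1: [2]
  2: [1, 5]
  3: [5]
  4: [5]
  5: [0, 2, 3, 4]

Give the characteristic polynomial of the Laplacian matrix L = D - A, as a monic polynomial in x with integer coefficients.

Each diagonal entry of L is the vertex degree and each off-diagonal entry is -1 where an edge is present, 0 otherwise; in the order [0, 1, 2, 3, 4, 5] the diagonal is [1, 1, 2, 1, 1, 4]. L has integer entries, so p(x) = det(xI - L) has integer coefficients. Expanding the determinant yields x^6 - 10x^5 + 33x^4 - 46x^3 + 28x^2 - 6x. Since p(0) = det(-L) = 0, x divides p(x).

x^6 - 10x^5 + 33x^4 - 46x^3 + 28x^2 - 6x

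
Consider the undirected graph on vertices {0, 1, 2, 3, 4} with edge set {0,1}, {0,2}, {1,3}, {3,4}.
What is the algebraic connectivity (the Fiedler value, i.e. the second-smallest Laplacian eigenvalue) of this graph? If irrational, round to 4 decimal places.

0.3820

Reading degrees in the order [0, 1, 2, 3, 4] gives [2, 2, 1, 2, 1]; set D = diag(2, 2, 1, 2, 1) and form L = D - A. The smallest Laplacian eigenvalue is always 0. The next one, lambda_2 = 0.3820, measures how hard the graph is to disconnect: larger values mean better connectivity. The largest eigenvalue, 3.6180, is at most the vertex count 5.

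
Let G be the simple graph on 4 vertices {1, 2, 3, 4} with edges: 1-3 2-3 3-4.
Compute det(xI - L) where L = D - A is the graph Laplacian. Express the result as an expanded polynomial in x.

Reading degrees in the order [1, 2, 3, 4] gives [1, 1, 3, 1]; set D = diag(1, 1, 3, 1) and form L = D - A. Computing det(xI - L) by cofactor expansion (or equivalently via sum-over-permutations) gives x^4 - 6x^3 + 9x^2 - 4x. The constant term is 0 because L is singular (the all-ones vector lies in its kernel). By the matrix-tree theorem the graph has (1/4) * product of the nonzero eigenvalues = 1 spanning tree.

x^4 - 6x^3 + 9x^2 - 4x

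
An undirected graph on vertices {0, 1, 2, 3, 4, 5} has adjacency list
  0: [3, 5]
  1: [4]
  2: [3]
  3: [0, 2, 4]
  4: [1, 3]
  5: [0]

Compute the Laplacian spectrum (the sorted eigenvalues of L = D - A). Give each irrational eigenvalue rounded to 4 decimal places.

[0, 0.3820, 0.6972, 2, 2.6180, 4.3028]

Reading degrees in the order [0, 1, 2, 3, 4, 5] gives [2, 1, 1, 3, 2, 1]; set D = diag(2, 1, 1, 3, 2, 1) and form L = D - A. The multiplicity of 0 as a Laplacian eigenvalue equals the number of connected components. The single zero eigenvalue shows the graph is connected.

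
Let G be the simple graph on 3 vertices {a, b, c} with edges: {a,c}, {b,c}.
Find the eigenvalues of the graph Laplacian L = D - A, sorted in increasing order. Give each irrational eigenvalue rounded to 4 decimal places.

Reading degrees in the order [a, b, c] gives [1, 1, 2]; set D = diag(1, 1, 2) and form L = D - A. Since every row of L sums to 0, the all-ones vector is in the kernel and 0 is an eigenvalue. By the matrix-tree theorem the graph has (1/3) * product of the nonzero eigenvalues = 1 spanning tree.

[0, 1, 3]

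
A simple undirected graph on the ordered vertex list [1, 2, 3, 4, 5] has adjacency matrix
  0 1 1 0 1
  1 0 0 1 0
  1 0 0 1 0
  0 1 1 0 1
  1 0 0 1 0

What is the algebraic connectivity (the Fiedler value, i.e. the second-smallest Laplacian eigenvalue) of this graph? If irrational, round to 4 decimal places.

2

Each diagonal entry of L is the vertex degree and each off-diagonal entry is -1 where an edge is present, 0 otherwise; in the order [1, 2, 3, 4, 5] the diagonal is [3, 2, 2, 3, 2]. The sorted Laplacian eigenvalues are [0, 2, 2, 3, 5]; the algebraic connectivity is the second entry, 2. By the matrix-tree theorem the graph has (1/5) * product of the nonzero eigenvalues = 12 spanning trees.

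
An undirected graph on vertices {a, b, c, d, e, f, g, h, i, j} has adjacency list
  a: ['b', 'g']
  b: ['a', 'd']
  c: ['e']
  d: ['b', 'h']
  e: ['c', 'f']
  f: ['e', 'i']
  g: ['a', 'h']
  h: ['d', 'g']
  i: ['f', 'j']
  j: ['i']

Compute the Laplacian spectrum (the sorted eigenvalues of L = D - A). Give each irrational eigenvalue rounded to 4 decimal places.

With the vertex order [a, b, c, d, e, f, g, h, i, j], the degrees are [2, 2, 1, 2, 2, 2, 2, 2, 2, 1], giving D = diag(2, 2, 1, 2, 2, 2, 2, 2, 2, 1) and L = D - A. The multiplicity of 0 as a Laplacian eigenvalue equals the number of connected components. The 2 zero eigenvalues correspond to the 2 connected components. The largest eigenvalue, 3.6180, is at most the vertex count 10. There are 2 zeros in the spectrum, matching the 2 components.

[0, 0, 0.3820, 1.3820, 1.3820, 1.3820, 2.6180, 3.6180, 3.6180, 3.6180]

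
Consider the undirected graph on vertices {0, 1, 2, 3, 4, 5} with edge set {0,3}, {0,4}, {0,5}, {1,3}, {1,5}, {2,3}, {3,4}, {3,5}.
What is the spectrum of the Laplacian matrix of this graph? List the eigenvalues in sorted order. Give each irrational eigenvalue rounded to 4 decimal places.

With the vertex order [0, 1, 2, 3, 4, 5], the degrees are [3, 2, 1, 5, 2, 3], giving D = diag(3, 2, 1, 5, 2, 3) and L = D - A. The multiplicity of 0 as a Laplacian eigenvalue equals the number of connected components. The single zero eigenvalue shows the graph is connected. By the matrix-tree theorem the graph has (1/6) * product of the nonzero eigenvalues = 21 spanning trees. The largest eigenvalue, 6, is at most the vertex count 6.

[0, 1, 1.5858, 3, 4.4142, 6]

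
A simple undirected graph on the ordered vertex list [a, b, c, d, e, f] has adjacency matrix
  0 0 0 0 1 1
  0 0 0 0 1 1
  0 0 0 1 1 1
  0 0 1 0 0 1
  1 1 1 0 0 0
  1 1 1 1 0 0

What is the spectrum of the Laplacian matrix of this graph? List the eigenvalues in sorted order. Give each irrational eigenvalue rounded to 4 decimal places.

[0, 1.4384, 2, 3, 4, 5.5616]

Reading degrees in the order [a, b, c, d, e, f] gives [2, 2, 3, 2, 3, 4]; set D = diag(2, 2, 3, 2, 3, 4) and form L = D - A. The multiplicity of 0 as a Laplacian eigenvalue equals the number of connected components. The single zero eigenvalue shows the graph is connected. By the matrix-tree theorem the graph has (1/6) * product of the nonzero eigenvalues = 32 spanning trees.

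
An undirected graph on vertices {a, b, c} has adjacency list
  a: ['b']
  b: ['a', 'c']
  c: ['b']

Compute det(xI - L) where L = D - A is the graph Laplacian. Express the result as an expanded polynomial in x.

x^3 - 4x^2 + 3x

Reading degrees in the order [a, b, c] gives [1, 2, 1]; set D = diag(1, 2, 1) and form L = D - A. The eigenvalues of L are [0, 1, 3]; the characteristic polynomial is the product of (x - lambda_i), which multiplies out to x^3 - 4x^2 + 3x. Since p(0) = det(-L) = 0, x divides p(x). There is one zero in the spectrum, matching the 1 component.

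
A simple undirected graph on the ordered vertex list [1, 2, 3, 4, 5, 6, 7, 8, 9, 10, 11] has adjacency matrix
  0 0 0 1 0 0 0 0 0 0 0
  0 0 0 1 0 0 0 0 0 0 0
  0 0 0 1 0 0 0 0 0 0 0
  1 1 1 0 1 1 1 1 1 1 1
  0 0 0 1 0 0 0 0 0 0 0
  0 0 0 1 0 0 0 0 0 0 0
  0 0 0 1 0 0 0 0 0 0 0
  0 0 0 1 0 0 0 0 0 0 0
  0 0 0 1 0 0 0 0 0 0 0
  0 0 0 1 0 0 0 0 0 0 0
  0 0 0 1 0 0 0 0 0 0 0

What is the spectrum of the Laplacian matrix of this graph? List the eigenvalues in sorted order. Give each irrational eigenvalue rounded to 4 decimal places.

[0, 1, 1, 1, 1, 1, 1, 1, 1, 1, 11]

Reading degrees in the order [1, 2, 3, 4, 5, 6, 7, 8, 9, 10, 11] gives [1, 1, 1, 10, 1, 1, 1, 1, 1, 1, 1]; set D = diag(1, 1, 1, 10, 1, 1, 1, 1, 1, 1, 1) and form L = D - A. Since every row of L sums to 0, the all-ones vector is in the kernel and 0 is an eigenvalue. The single zero eigenvalue shows the graph is connected. The eigenvalues sum to 20, which equals trace(L) = 2|E|. The largest eigenvalue, 11, is at most the vertex count 11.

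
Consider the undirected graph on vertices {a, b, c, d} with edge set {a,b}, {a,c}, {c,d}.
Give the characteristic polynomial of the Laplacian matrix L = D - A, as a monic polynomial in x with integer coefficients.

x^4 - 6x^3 + 10x^2 - 4x

Each diagonal entry of L is the vertex degree and each off-diagonal entry is -1 where an edge is present, 0 otherwise; in the order [a, b, c, d] the diagonal is [2, 1, 2, 1]. L has integer entries, so p(x) = det(xI - L) has integer coefficients. Expanding the determinant yields x^4 - 6x^3 + 10x^2 - 4x. The constant term is 0 because L is singular (the all-ones vector lies in its kernel). There is one zero in the spectrum, matching the 1 component. The largest eigenvalue, 3.4142, is at most the vertex count 4.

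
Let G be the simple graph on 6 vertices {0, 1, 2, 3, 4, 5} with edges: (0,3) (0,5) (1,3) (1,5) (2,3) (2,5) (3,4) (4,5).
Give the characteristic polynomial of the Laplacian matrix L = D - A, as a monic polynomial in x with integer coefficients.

x^6 - 16x^5 + 96x^4 - 272x^3 + 368x^2 - 192x

Each diagonal entry of L is the vertex degree and each off-diagonal entry is -1 where an edge is present, 0 otherwise; in the order [0, 1, 2, 3, 4, 5] the diagonal is [2, 2, 2, 4, 2, 4]. Computing det(xI - L) by cofactor expansion (or equivalently via sum-over-permutations) gives x^6 - 16x^5 + 96x^4 - 272x^3 + 368x^2 - 192x. The coefficient of x^5 equals -trace(L) = -16, matching the sum of degrees. The largest eigenvalue, 6, is at most the vertex count 6. By the matrix-tree theorem the graph has (1/6) * product of the nonzero eigenvalues = 32 spanning trees.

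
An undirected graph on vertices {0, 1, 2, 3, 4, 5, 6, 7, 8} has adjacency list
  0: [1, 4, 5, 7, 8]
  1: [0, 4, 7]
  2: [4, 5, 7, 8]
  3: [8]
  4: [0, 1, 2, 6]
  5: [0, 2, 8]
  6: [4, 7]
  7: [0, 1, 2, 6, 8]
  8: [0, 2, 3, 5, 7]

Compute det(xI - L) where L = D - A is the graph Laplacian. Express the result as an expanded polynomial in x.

x^9 - 32x^8 + 431x^7 - 3176x^6 + 13920x^5 - 36864x^4 + 56996x^3 - 46348x^2 + 14832x

With the vertex order [0, 1, 2, 3, 4, 5, 6, 7, 8], the degrees are [5, 3, 4, 1, 4, 3, 2, 5, 5], giving D = diag(5, 3, 4, 1, 4, 3, 2, 5, 5) and L = D - A. Computing det(xI - L) by cofactor expansion (or equivalently via sum-over-permutations) gives x^9 - 32x^8 + 431x^7 - 3176x^6 + 13920x^5 - 36864x^4 + 56996x^3 - 46348x^2 + 14832x. Since p(0) = det(-L) = 0, x divides p(x). The eigenvalues sum to 32, which equals trace(L) = 2|E|.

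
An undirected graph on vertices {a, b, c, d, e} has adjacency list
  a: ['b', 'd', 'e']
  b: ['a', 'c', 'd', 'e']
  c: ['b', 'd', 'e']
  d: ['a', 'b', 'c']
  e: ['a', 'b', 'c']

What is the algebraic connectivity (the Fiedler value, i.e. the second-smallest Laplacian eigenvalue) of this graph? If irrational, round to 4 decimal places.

3

With the vertex order [a, b, c, d, e], the degrees are [3, 4, 3, 3, 3], giving D = diag(3, 4, 3, 3, 3) and L = D - A. Computing the eigenvalues of L and sorting gives [0, 3, 3, 5, 5]. The Fiedler value lambda_2 = 3 is strictly positive, so the graph is connected. By the matrix-tree theorem the graph has (1/5) * product of the nonzero eigenvalues = 45 spanning trees.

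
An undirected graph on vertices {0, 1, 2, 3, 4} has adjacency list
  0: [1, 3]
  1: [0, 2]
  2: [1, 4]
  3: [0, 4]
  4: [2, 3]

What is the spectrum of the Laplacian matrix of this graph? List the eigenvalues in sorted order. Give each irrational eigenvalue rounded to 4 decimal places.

With the vertex order [0, 1, 2, 3, 4], the degrees are [2, 2, 2, 2, 2], giving D = diag(2, 2, 2, 2, 2) and L = D - A. L is symmetric positive semidefinite, so every eigenvalue is real and nonnegative. The single zero eigenvalue shows the graph is connected. By the matrix-tree theorem the graph has (1/5) * product of the nonzero eigenvalues = 5 spanning trees. There is one zero in the spectrum, matching the 1 component.

[0, 1.3820, 1.3820, 3.6180, 3.6180]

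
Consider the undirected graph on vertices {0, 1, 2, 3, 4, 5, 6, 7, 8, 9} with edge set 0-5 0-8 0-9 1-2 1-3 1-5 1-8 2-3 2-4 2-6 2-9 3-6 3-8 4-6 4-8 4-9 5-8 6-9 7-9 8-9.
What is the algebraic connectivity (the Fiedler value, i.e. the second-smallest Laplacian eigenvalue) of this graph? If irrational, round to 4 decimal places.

Reading degrees in the order [0, 1, 2, 3, 4, 5, 6, 7, 8, 9] gives [3, 4, 5, 4, 4, 3, 4, 1, 6, 6]; set D = diag(3, 4, 5, 4, 4, 3, 4, 1, 6, 6) and form L = D - A. Computing the eigenvalues of L and sorting gives [0, 0.9038, 1.7850, 2.8634, 4, 4.6171, 5.2930, 6, 6.6398, 7.8979]. The Fiedler value lambda_2 = 0.9038 is strictly positive, so the graph is connected. The largest eigenvalue, 7.8979, is at most the vertex count 10. By the matrix-tree theorem the graph has (1/10) * product of the nonzero eigenvalues = 14208 spanning trees.

0.9038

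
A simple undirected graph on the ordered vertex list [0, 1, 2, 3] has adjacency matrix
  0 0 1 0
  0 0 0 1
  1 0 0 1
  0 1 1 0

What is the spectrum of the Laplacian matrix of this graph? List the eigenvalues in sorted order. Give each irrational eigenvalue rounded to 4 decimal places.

[0, 0.5858, 2, 3.4142]

With the vertex order [0, 1, 2, 3], the degrees are [1, 1, 2, 2], giving D = diag(1, 1, 2, 2) and L = D - A. L is symmetric positive semidefinite, so every eigenvalue is real and nonnegative.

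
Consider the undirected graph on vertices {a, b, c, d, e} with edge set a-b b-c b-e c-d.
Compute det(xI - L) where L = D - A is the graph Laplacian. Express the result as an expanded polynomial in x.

x^5 - 8x^4 + 20x^3 - 18x^2 + 5x

Each diagonal entry of L is the vertex degree and each off-diagonal entry is -1 where an edge is present, 0 otherwise; in the order [a, b, c, d, e] the diagonal is [1, 3, 2, 1, 1]. Computing det(xI - L) by cofactor expansion (or equivalently via sum-over-permutations) gives x^5 - 8x^4 + 20x^3 - 18x^2 + 5x. Since p(0) = det(-L) = 0, x divides p(x). The largest eigenvalue, 4.1701, is at most the vertex count 5. The eigenvalues sum to 8, which equals trace(L) = 2|E|.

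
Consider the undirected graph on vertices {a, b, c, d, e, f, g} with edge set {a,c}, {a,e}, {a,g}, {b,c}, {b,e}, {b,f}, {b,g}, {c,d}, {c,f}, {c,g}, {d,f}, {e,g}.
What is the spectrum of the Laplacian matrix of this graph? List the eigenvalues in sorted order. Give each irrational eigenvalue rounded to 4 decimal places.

[0, 1.2793, 3, 3.6543, 4.3189, 5.4530, 6.2946]

With the vertex order [a, b, c, d, e, f, g], the degrees are [3, 4, 5, 2, 3, 3, 4], giving D = diag(3, 4, 5, 2, 3, 3, 4) and L = D - A. L is symmetric positive semidefinite, so every eigenvalue is real and nonnegative. There is one zero in the spectrum, matching the 1 component.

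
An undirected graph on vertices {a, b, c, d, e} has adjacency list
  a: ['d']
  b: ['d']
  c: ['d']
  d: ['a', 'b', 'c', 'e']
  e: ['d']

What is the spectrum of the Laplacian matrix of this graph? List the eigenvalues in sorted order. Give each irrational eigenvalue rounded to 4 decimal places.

Each diagonal entry of L is the vertex degree and each off-diagonal entry is -1 where an edge is present, 0 otherwise; in the order [a, b, c, d, e] the diagonal is [1, 1, 1, 4, 1]. The multiplicity of 0 as a Laplacian eigenvalue equals the number of connected components. The single zero eigenvalue shows the graph is connected. By the matrix-tree theorem the graph has (1/5) * product of the nonzero eigenvalues = 1 spanning tree. The largest eigenvalue, 5, is at most the vertex count 5.

[0, 1, 1, 1, 5]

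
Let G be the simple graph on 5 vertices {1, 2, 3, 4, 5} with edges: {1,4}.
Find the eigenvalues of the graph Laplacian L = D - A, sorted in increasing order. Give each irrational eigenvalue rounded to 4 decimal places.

[0, 0, 0, 0, 2]

With the vertex order [1, 2, 3, 4, 5], the degrees are [1, 0, 0, 1, 0], giving D = diag(1, 0, 0, 1, 0) and L = D - A. The multiplicity of 0 as a Laplacian eigenvalue equals the number of connected components. The 4 zero eigenvalues correspond to the 4 connected components. There are 4 zeros in the spectrum, matching the 4 components.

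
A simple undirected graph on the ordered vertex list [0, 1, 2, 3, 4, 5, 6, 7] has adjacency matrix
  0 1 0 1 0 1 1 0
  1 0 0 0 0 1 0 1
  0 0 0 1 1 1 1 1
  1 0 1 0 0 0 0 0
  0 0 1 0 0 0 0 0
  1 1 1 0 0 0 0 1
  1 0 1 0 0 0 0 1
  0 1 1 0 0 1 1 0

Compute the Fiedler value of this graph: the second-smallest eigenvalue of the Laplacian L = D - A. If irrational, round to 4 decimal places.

Reading degrees in the order [0, 1, 2, 3, 4, 5, 6, 7] gives [4, 3, 5, 2, 1, 4, 3, 4]; set D = diag(4, 3, 5, 2, 1, 4, 3, 4) and form L = D - A. The smallest Laplacian eigenvalue is always 0. The next one, lambda_2 = 0.9018, measures how hard the graph is to disconnect: larger values mean better connectivity. The eigenvalues sum to 26, which equals trace(L) = 2|E|.

0.9018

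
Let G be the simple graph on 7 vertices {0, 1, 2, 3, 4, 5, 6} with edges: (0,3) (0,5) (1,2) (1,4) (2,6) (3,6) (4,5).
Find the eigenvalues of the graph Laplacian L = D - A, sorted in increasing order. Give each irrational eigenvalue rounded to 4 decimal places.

With the vertex order [0, 1, 2, 3, 4, 5, 6], the degrees are [2, 2, 2, 2, 2, 2, 2], giving D = diag(2, 2, 2, 2, 2, 2, 2) and L = D - A. Since every row of L sums to 0, the all-ones vector is in the kernel and 0 is an eigenvalue. By the matrix-tree theorem the graph has (1/7) * product of the nonzero eigenvalues = 7 spanning trees.

[0, 0.7530, 0.7530, 2.4450, 2.4450, 3.8019, 3.8019]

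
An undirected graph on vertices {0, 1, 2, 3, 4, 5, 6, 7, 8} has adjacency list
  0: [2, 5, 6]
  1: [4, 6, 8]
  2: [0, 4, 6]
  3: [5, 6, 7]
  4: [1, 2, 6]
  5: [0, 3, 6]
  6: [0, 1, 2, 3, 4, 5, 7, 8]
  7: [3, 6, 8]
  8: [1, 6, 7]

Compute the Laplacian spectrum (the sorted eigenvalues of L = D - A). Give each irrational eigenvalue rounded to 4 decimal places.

Each diagonal entry of L is the vertex degree and each off-diagonal entry is -1 where an edge is present, 0 otherwise; in the order [0, 1, 2, 3, 4, 5, 6, 7, 8] the diagonal is [3, 3, 3, 3, 3, 3, 8, 3, 3]. The multiplicity of 0 as a Laplacian eigenvalue equals the number of connected components. The single zero eigenvalue shows the graph is connected. By the matrix-tree theorem the graph has (1/9) * product of the nonzero eigenvalues = 2205 spanning trees.

[0, 1.5858, 1.5858, 3, 3, 4.4142, 4.4142, 5, 9]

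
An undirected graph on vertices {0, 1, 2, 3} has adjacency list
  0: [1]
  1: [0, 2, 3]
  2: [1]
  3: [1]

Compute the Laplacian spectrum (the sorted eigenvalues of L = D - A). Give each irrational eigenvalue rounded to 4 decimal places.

With the vertex order [0, 1, 2, 3], the degrees are [1, 3, 1, 1], giving D = diag(1, 3, 1, 1) and L = D - A. L is symmetric positive semidefinite, so every eigenvalue is real and nonnegative. The largest eigenvalue, 4, is at most the vertex count 4.

[0, 1, 1, 4]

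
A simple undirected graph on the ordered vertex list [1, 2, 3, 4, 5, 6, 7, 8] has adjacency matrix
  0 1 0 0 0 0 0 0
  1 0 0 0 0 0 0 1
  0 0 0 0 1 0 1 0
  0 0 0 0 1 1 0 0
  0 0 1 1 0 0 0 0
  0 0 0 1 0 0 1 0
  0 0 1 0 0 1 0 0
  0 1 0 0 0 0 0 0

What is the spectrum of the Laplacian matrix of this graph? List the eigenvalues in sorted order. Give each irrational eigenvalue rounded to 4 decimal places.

Reading degrees in the order [1, 2, 3, 4, 5, 6, 7, 8] gives [1, 2, 2, 2, 2, 2, 2, 1]; set D = diag(1, 2, 2, 2, 2, 2, 2, 1) and form L = D - A. L is symmetric positive semidefinite, so every eigenvalue is real and nonnegative. The 2 zero eigenvalues correspond to the 2 connected components. The largest eigenvalue, 3.6180, is at most the vertex count 8. There are 2 zeros in the spectrum, matching the 2 components.

[0, 0, 1, 1.3820, 1.3820, 3, 3.6180, 3.6180]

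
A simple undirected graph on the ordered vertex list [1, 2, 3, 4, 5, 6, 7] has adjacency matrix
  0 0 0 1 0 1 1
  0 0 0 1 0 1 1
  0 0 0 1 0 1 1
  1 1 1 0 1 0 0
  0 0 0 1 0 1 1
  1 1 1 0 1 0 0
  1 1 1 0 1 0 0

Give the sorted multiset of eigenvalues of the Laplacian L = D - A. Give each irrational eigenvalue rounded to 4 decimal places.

Reading degrees in the order [1, 2, 3, 4, 5, 6, 7] gives [3, 3, 3, 4, 3, 4, 4]; set D = diag(3, 3, 3, 4, 3, 4, 4) and form L = D - A. The multiplicity of 0 as a Laplacian eigenvalue equals the number of connected components. There is one zero in the spectrum, matching the 1 component.

[0, 3, 3, 3, 4, 4, 7]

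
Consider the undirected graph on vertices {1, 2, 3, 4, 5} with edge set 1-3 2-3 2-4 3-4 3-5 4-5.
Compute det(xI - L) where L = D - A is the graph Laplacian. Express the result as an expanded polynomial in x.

Reading degrees in the order [1, 2, 3, 4, 5] gives [1, 2, 4, 3, 2]; set D = diag(1, 2, 4, 3, 2) and form L = D - A. L has integer entries, so p(x) = det(xI - L) has integer coefficients. Expanding the determinant yields x^5 - 12x^4 + 49x^3 - 78x^2 + 40x. The constant term is 0 because L is singular (the all-ones vector lies in its kernel). There is one zero in the spectrum, matching the 1 component.

x^5 - 12x^4 + 49x^3 - 78x^2 + 40x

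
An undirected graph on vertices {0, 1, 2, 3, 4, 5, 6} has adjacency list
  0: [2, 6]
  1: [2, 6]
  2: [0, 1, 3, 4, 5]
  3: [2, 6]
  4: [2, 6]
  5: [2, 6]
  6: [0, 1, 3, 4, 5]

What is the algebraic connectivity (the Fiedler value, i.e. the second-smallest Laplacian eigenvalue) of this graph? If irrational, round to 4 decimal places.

2

Reading degrees in the order [0, 1, 2, 3, 4, 5, 6] gives [2, 2, 5, 2, 2, 2, 5]; set D = diag(2, 2, 5, 2, 2, 2, 5) and form L = D - A. The sorted Laplacian eigenvalues are [0, 2, 2, 2, 2, 5, 7]; the algebraic connectivity is the second entry, 2.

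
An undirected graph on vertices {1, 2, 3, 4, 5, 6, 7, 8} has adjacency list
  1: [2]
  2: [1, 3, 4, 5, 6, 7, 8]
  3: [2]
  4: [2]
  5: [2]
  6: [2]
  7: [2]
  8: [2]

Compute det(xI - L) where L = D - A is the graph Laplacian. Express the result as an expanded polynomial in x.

x^8 - 14x^7 + 63x^6 - 140x^5 + 175x^4 - 126x^3 + 49x^2 - 8x

Each diagonal entry of L is the vertex degree and each off-diagonal entry is -1 where an edge is present, 0 otherwise; in the order [1, 2, 3, 4, 5, 6, 7, 8] the diagonal is [1, 7, 1, 1, 1, 1, 1, 1]. Computing det(xI - L) by cofactor expansion (or equivalently via sum-over-permutations) gives x^8 - 14x^7 + 63x^6 - 140x^5 + 175x^4 - 126x^3 + 49x^2 - 8x. Since p(0) = det(-L) = 0, x divides p(x).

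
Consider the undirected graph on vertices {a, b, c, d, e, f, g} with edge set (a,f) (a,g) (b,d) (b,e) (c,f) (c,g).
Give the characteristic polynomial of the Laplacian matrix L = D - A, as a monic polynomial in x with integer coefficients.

Reading degrees in the order [a, b, c, d, e, f, g] gives [2, 2, 2, 1, 1, 2, 2]; set D = diag(2, 2, 2, 1, 1, 2, 2) and form L = D - A. Computing det(xI - L) by cofactor expansion (or equivalently via sum-over-permutations) gives x^7 - 12x^6 + 55x^5 - 120x^4 + 124x^3 - 48x^2. Since p(0) = det(-L) = 0, x divides p(x).

x^7 - 12x^6 + 55x^5 - 120x^4 + 124x^3 - 48x^2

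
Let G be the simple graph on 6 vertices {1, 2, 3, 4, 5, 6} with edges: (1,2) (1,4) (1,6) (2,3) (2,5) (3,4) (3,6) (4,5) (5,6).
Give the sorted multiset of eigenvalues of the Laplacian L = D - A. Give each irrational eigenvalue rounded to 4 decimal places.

[0, 3, 3, 3, 3, 6]

Each diagonal entry of L is the vertex degree and each off-diagonal entry is -1 where an edge is present, 0 otherwise; in the order [1, 2, 3, 4, 5, 6] the diagonal is [3, 3, 3, 3, 3, 3]. L is symmetric positive semidefinite, so every eigenvalue is real and nonnegative. There is one zero in the spectrum, matching the 1 component.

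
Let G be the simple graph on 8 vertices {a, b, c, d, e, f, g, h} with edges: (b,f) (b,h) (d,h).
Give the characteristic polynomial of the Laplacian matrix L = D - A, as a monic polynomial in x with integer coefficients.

x^8 - 6x^7 + 10x^6 - 4x^5

Each diagonal entry of L is the vertex degree and each off-diagonal entry is -1 where an edge is present, 0 otherwise; in the order [a, b, c, d, e, f, g, h] the diagonal is [0, 2, 0, 1, 0, 1, 0, 2]. L has integer entries, so p(x) = det(xI - L) has integer coefficients. Expanding the determinant yields x^8 - 6x^7 + 10x^6 - 4x^5. The coefficient of x^7 equals -trace(L) = -6, matching the sum of degrees. The largest eigenvalue, 3.4142, is at most the vertex count 8.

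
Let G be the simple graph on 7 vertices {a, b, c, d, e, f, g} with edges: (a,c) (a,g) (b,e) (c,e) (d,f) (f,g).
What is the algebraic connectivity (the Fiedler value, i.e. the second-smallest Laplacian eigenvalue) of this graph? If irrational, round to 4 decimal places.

0.1981

Each diagonal entry of L is the vertex degree and each off-diagonal entry is -1 where an edge is present, 0 otherwise; in the order [a, b, c, d, e, f, g] the diagonal is [2, 1, 2, 1, 2, 2, 2]. Computing the eigenvalues of L and sorting gives [0, 0.1981, 0.7530, 1.5550, 2.4450, 3.2470, 3.8019]. The Fiedler value lambda_2 = 0.1981 is strictly positive, so the graph is connected. There is one zero in the spectrum, matching the 1 component. By the matrix-tree theorem the graph has (1/7) * product of the nonzero eigenvalues = 1 spanning tree.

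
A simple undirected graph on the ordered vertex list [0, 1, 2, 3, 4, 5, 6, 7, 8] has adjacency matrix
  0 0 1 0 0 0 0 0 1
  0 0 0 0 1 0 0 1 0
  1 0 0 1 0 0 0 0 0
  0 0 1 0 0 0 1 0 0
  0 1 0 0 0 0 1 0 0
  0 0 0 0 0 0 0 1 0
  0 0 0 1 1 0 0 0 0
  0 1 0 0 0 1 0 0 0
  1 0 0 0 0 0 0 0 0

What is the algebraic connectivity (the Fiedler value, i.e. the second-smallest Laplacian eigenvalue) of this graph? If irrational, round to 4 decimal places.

With the vertex order [0, 1, 2, 3, 4, 5, 6, 7, 8], the degrees are [2, 2, 2, 2, 2, 1, 2, 2, 1], giving D = diag(2, 2, 2, 2, 2, 1, 2, 2, 1) and L = D - A. The smallest Laplacian eigenvalue is always 0. The next one, lambda_2 = 0.1206, measures how hard the graph is to disconnect: larger values mean better connectivity.

0.1206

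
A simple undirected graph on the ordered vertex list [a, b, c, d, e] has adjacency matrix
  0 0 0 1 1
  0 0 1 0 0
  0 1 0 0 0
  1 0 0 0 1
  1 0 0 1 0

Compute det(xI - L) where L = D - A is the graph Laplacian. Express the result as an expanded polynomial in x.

Each diagonal entry of L is the vertex degree and each off-diagonal entry is -1 where an edge is present, 0 otherwise; in the order [a, b, c, d, e] the diagonal is [2, 1, 1, 2, 2]. The eigenvalues of L are [0, 0, 2, 3, 3]; the characteristic polynomial is the product of (x - lambda_i), which multiplies out to x^5 - 8x^4 + 21x^3 - 18x^2. The constant term is 0 because L is singular (the all-ones vector lies in its kernel). The largest eigenvalue, 3, is at most the vertex count 5. The eigenvalues sum to 8, which equals trace(L) = 2|E|.

x^5 - 8x^4 + 21x^3 - 18x^2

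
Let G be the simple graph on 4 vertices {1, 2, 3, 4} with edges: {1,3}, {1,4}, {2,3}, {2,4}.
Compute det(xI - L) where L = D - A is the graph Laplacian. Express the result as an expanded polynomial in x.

With the vertex order [1, 2, 3, 4], the degrees are [2, 2, 2, 2], giving D = diag(2, 2, 2, 2) and L = D - A. Computing det(xI - L) by cofactor expansion (or equivalently via sum-over-permutations) gives x^4 - 8x^3 + 20x^2 - 16x. Since p(0) = det(-L) = 0, x divides p(x). The largest eigenvalue, 4, is at most the vertex count 4.

x^4 - 8x^3 + 20x^2 - 16x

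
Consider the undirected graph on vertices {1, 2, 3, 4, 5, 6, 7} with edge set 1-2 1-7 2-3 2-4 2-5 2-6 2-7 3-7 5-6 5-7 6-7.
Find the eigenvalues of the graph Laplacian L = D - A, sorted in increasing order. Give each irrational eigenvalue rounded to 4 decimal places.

With the vertex order [1, 2, 3, 4, 5, 6, 7], the degrees are [2, 6, 2, 1, 3, 3, 5], giving D = diag(2, 6, 2, 1, 3, 3, 5) and L = D - A. Since every row of L sums to 0, the all-ones vector is in the kernel and 0 is an eigenvalue. The single zero eigenvalue shows the graph is connected. There is one zero in the spectrum, matching the 1 component.

[0, 1, 2, 2, 4, 6, 7]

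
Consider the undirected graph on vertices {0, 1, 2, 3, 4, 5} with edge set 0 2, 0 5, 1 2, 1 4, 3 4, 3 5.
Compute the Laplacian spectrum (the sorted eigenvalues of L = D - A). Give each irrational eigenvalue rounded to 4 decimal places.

Reading degrees in the order [0, 1, 2, 3, 4, 5] gives [2, 2, 2, 2, 2, 2]; set D = diag(2, 2, 2, 2, 2, 2) and form L = D - A. Since every row of L sums to 0, the all-ones vector is in the kernel and 0 is an eigenvalue. There is one zero in the spectrum, matching the 1 component.

[0, 1, 1, 3, 3, 4]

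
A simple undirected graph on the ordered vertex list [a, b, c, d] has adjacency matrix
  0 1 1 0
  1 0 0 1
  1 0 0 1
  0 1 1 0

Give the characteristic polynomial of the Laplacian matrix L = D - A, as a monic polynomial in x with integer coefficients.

Reading degrees in the order [a, b, c, d] gives [2, 2, 2, 2]; set D = diag(2, 2, 2, 2) and form L = D - A. Computing det(xI - L) by cofactor expansion (or equivalently via sum-over-permutations) gives x^4 - 8x^3 + 20x^2 - 16x. The constant term is 0 because L is singular (the all-ones vector lies in its kernel). The largest eigenvalue, 4, is at most the vertex count 4.

x^4 - 8x^3 + 20x^2 - 16x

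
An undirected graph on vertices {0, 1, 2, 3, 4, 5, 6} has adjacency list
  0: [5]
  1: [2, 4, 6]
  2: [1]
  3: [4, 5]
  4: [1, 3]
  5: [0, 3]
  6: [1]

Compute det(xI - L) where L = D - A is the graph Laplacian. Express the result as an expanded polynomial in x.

x^7 - 12x^6 + 54x^5 - 114x^4 + 116x^3 - 52x^2 + 7x

Reading degrees in the order [0, 1, 2, 3, 4, 5, 6] gives [1, 3, 1, 2, 2, 2, 1]; set D = diag(1, 3, 1, 2, 2, 2, 1) and form L = D - A. Computing det(xI - L) by cofactor expansion (or equivalently via sum-over-permutations) gives x^7 - 12x^6 + 54x^5 - 114x^4 + 116x^3 - 52x^2 + 7x. The coefficient of x^6 equals -trace(L) = -12, matching the sum of degrees.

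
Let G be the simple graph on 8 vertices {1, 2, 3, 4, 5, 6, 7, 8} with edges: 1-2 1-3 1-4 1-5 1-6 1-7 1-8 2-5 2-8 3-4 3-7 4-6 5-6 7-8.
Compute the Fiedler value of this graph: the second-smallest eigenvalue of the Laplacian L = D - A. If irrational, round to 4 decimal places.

Reading degrees in the order [1, 2, 3, 4, 5, 6, 7, 8] gives [7, 3, 3, 3, 3, 3, 3, 3]; set D = diag(7, 3, 3, 3, 3, 3, 3, 3) and form L = D - A. The smallest Laplacian eigenvalue is always 0. The next one, lambda_2 = 1.7530, measures how hard the graph is to disconnect: larger values mean better connectivity. By the matrix-tree theorem the graph has (1/8) * product of the nonzero eigenvalues = 841 spanning trees. There is one zero in the spectrum, matching the 1 component.

1.7530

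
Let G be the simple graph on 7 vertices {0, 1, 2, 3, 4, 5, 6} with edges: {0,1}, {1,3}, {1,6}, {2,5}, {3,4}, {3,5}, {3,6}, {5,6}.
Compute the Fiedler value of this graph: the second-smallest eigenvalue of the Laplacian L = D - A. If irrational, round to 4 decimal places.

0.5858

With the vertex order [0, 1, 2, 3, 4, 5, 6], the degrees are [1, 3, 1, 4, 1, 3, 3], giving D = diag(1, 3, 1, 4, 1, 3, 3) and L = D - A. The smallest Laplacian eigenvalue is always 0. The next one, lambda_2 = 0.5858, measures how hard the graph is to disconnect: larger values mean better connectivity. There is one zero in the spectrum, matching the 1 component.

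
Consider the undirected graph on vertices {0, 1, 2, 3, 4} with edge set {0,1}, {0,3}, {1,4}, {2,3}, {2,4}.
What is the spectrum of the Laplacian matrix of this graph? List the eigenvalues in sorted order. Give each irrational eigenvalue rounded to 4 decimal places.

[0, 1.3820, 1.3820, 3.6180, 3.6180]

Each diagonal entry of L is the vertex degree and each off-diagonal entry is -1 where an edge is present, 0 otherwise; in the order [0, 1, 2, 3, 4] the diagonal is [2, 2, 2, 2, 2]. Diagonalising L (or applying a numerical eigensolver to the 5x5 matrix) gives the spectrum above. By the matrix-tree theorem the graph has (1/5) * product of the nonzero eigenvalues = 5 spanning trees.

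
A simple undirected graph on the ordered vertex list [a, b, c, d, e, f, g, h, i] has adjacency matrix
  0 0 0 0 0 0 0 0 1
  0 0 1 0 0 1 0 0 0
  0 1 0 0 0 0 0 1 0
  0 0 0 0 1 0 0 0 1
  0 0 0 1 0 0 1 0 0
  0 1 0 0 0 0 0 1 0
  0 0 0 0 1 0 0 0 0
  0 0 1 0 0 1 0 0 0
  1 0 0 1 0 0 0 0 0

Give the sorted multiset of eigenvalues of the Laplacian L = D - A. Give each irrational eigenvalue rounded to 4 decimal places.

[0, 0, 0.3820, 1.3820, 2, 2, 2.6180, 3.6180, 4]

With the vertex order [a, b, c, d, e, f, g, h, i], the degrees are [1, 2, 2, 2, 2, 2, 1, 2, 2], giving D = diag(1, 2, 2, 2, 2, 2, 1, 2, 2) and L = D - A. Diagonalising L (or applying a numerical eigensolver to the 9x9 matrix) gives the spectrum above. The 2 zero eigenvalues correspond to the 2 connected components. There are 2 zeros in the spectrum, matching the 2 components. The largest eigenvalue, 4, is at most the vertex count 9.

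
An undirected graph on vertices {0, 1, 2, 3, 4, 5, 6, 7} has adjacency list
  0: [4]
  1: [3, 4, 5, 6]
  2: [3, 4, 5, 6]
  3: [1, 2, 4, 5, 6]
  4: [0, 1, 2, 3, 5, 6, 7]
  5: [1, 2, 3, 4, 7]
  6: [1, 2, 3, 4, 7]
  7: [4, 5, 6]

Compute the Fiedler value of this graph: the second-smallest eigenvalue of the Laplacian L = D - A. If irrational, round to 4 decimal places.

Each diagonal entry of L is the vertex degree and each off-diagonal entry is -1 where an edge is present, 0 otherwise; in the order [0, 1, 2, 3, 4, 5, 6, 7] the diagonal is [1, 4, 4, 5, 7, 5, 5, 3]. Computing the eigenvalues of L and sorting gives [0, 1, 3, 4, 5, 6, 7, 8]. The Fiedler value lambda_2 = 1 is strictly positive, so the graph is connected. The eigenvalues sum to 34, which equals trace(L) = 2|E|.

1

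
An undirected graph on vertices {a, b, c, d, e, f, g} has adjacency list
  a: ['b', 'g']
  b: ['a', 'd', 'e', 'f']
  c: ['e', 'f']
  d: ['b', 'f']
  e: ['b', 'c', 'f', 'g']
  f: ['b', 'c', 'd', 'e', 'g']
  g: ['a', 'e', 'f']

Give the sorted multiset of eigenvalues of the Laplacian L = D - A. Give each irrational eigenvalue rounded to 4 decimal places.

[0, 1.4877, 1.6891, 3.0638, 3.9479, 5.5852, 6.2263]

Each diagonal entry of L is the vertex degree and each off-diagonal entry is -1 where an edge is present, 0 otherwise; in the order [a, b, c, d, e, f, g] the diagonal is [2, 4, 2, 2, 4, 5, 3]. Since every row of L sums to 0, the all-ones vector is in the kernel and 0 is an eigenvalue. The single zero eigenvalue shows the graph is connected. The eigenvalues sum to 22, which equals trace(L) = 2|E|.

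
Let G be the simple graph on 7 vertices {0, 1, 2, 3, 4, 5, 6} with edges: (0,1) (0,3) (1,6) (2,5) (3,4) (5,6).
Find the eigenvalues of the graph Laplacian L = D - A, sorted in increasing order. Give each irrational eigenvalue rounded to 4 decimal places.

Each diagonal entry of L is the vertex degree and each off-diagonal entry is -1 where an edge is present, 0 otherwise; in the order [0, 1, 2, 3, 4, 5, 6] the diagonal is [2, 2, 1, 2, 1, 2, 2]. Diagonalising L (or applying a numerical eigensolver to the 7x7 matrix) gives the spectrum above. The largest eigenvalue, 3.8019, is at most the vertex count 7. By the matrix-tree theorem the graph has (1/7) * product of the nonzero eigenvalues = 1 spanning tree.

[0, 0.1981, 0.7530, 1.5550, 2.4450, 3.2470, 3.8019]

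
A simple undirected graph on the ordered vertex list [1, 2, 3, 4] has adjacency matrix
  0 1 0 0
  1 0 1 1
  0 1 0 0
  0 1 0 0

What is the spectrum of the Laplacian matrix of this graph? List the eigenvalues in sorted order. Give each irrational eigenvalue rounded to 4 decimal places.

Reading degrees in the order [1, 2, 3, 4] gives [1, 3, 1, 1]; set D = diag(1, 3, 1, 1) and form L = D - A. Since every row of L sums to 0, the all-ones vector is in the kernel and 0 is an eigenvalue. The single zero eigenvalue shows the graph is connected. There is one zero in the spectrum, matching the 1 component.

[0, 1, 1, 4]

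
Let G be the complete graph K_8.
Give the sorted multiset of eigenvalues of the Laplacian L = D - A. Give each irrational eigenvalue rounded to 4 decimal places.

[0, 8, 8, 8, 8, 8, 8, 8]

The graph has 8 vertices and degree multiset [7, 7, 7, 7, 7, 7, 7, 7]; D is the diagonal matrix of degrees and L = D - A. L is symmetric positive semidefinite, so every eigenvalue is real and nonnegative. The single zero eigenvalue shows the graph is connected. By the matrix-tree theorem the graph has (1/8) * product of the nonzero eigenvalues = 262144 spanning trees. The eigenvalues sum to 56, which equals trace(L) = 2|E|.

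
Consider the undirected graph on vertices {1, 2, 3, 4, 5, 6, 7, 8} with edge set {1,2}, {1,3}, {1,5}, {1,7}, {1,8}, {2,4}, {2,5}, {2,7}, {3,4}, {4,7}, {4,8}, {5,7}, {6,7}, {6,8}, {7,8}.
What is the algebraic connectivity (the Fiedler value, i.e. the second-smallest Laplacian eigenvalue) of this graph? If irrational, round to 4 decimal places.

Reading degrees in the order [1, 2, 3, 4, 5, 6, 7, 8] gives [5, 4, 2, 4, 3, 2, 6, 4]; set D = diag(5, 4, 2, 4, 3, 2, 6, 4) and form L = D - A. The sorted Laplacian eigenvalues are [0, 1.5368, 2, 3.4137, 4.3446, 5, 6.5383, 7.1665]; the algebraic connectivity is the second entry, 1.5368. The largest eigenvalue, 7.1665, is at most the vertex count 8. By the matrix-tree theorem the graph has (1/8) * product of the nonzero eigenvalues = 1335 spanning trees.

1.5368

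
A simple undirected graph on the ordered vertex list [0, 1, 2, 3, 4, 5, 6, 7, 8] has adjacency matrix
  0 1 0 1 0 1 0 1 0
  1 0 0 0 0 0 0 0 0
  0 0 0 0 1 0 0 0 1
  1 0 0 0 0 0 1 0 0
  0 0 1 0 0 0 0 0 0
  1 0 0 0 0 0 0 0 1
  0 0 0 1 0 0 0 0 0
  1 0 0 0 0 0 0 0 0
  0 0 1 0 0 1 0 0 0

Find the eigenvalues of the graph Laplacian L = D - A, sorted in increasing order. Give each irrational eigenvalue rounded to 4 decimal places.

Each diagonal entry of L is the vertex degree and each off-diagonal entry is -1 where an edge is present, 0 otherwise; in the order [0, 1, 2, 3, 4, 5, 6, 7, 8] the diagonal is [4, 1, 2, 2, 1, 2, 1, 1, 2]. L is symmetric positive semidefinite, so every eigenvalue is real and nonnegative. The single zero eigenvalue shows the graph is connected. By the matrix-tree theorem the graph has (1/9) * product of the nonzero eigenvalues = 1 spanning tree.

[0, 0.1774, 0.5242, 1, 1, 2.1609, 2.4961, 3.4670, 5.1743]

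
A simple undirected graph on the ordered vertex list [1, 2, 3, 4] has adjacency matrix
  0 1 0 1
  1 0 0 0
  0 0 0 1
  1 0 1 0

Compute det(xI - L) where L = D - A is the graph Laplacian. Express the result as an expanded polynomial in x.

Reading degrees in the order [1, 2, 3, 4] gives [2, 1, 1, 2]; set D = diag(2, 1, 1, 2) and form L = D - A. Computing det(xI - L) by cofactor expansion (or equivalently via sum-over-permutations) gives x^4 - 6x^3 + 10x^2 - 4x. Since p(0) = det(-L) = 0, x divides p(x). There is one zero in the spectrum, matching the 1 component.

x^4 - 6x^3 + 10x^2 - 4x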